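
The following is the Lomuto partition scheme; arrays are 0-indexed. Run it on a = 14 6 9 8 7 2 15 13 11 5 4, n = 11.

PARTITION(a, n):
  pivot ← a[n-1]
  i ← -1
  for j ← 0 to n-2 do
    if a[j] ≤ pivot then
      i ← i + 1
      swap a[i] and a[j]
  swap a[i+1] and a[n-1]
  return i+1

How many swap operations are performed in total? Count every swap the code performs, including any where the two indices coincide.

pivot=4, i=-1
j=0: 14>4, skip
j=1: 6>4, skip
j=2: 9>4, skip
j=3: 8>4, skip
j=4: 7>4, skip
j=5: 2≤4, i=0, swap(0,5) ⇒ 2 6 9 8 7 14 15 13 11 5 4
j=6: 15>4, skip
j=7: 13>4, skip
j=8: 11>4, skip
j=9: 5>4, skip
swap(1,10) ⇒ 2 4 9 8 7 14 15 13 11 5 6; return 1

2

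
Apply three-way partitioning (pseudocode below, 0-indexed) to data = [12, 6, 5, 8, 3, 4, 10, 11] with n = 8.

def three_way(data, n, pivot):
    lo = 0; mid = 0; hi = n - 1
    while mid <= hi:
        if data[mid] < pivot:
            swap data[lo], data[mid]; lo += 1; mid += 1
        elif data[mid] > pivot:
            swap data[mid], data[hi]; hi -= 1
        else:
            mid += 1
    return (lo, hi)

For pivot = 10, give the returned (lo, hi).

pivot = 10; lo=0, mid=0, hi=7
data[mid]=12>10: swap data[0],data[7]; hi=6 → [11, 6, 5, 8, 3, 4, 10, 12]
data[mid]=11>10: swap data[0],data[6]; hi=5 → [10, 6, 5, 8, 3, 4, 11, 12]
data[mid]=10=10: mid=1
data[mid]=6<10: swap data[0],data[1]; lo=1,mid=2 → [6, 10, 5, 8, 3, 4, 11, 12]
data[mid]=5<10: swap data[1],data[2]; lo=2,mid=3 → [6, 5, 10, 8, 3, 4, 11, 12]
data[mid]=8<10: swap data[2],data[3]; lo=3,mid=4 → [6, 5, 8, 10, 3, 4, 11, 12]
data[mid]=3<10: swap data[3],data[4]; lo=4,mid=5 → [6, 5, 8, 3, 10, 4, 11, 12]
data[mid]=4<10: swap data[4],data[5]; lo=5,mid=6 → [6, 5, 8, 3, 4, 10, 11, 12]
end: lo=5, hi=5; data = [6, 5, 8, 3, 4, 10, 11, 12]

(5, 5)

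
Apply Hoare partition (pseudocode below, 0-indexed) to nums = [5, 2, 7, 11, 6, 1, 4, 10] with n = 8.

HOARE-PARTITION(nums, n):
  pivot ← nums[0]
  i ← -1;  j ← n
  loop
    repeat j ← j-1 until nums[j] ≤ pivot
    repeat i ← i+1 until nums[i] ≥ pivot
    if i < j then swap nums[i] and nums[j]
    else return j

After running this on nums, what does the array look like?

pivot=5
j stops at 6 (4), i stops at 0 (5); swap ⇒ [4, 2, 7, 11, 6, 1, 5, 10]
j stops at 5 (1), i stops at 2 (7); swap ⇒ [4, 2, 1, 11, 6, 7, 5, 10]
j stops at 2, i stops at 3; i≥j ⇒ return 2. nums=[4, 2, 1, 11, 6, 7, 5, 10]

[4, 2, 1, 11, 6, 7, 5, 10]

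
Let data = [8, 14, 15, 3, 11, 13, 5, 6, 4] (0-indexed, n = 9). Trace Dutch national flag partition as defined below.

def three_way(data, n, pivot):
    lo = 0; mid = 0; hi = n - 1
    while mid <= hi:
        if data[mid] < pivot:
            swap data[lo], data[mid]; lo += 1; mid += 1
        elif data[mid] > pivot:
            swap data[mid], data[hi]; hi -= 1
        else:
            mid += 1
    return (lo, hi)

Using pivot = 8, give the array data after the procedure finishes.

[4, 6, 3, 5, 8, 13, 11, 15, 14]

lo=0 mid=0 hi=8
8=8: mid=1
14>8: swap(1,8), hi=7 ⇒ [8, 4, 15, 3, 11, 13, 5, 6, 14]
4<8: swap(0,1), lo=1 mid=2 ⇒ [4, 8, 15, 3, 11, 13, 5, 6, 14]
15>8: swap(2,7), hi=6 ⇒ [4, 8, 6, 3, 11, 13, 5, 15, 14]
6<8: swap(1,2), lo=2 mid=3 ⇒ [4, 6, 8, 3, 11, 13, 5, 15, 14]
3<8: swap(2,3), lo=3 mid=4 ⇒ [4, 6, 3, 8, 11, 13, 5, 15, 14]
11>8: swap(4,6), hi=5 ⇒ [4, 6, 3, 8, 5, 13, 11, 15, 14]
5<8: swap(3,4), lo=4 mid=5 ⇒ [4, 6, 3, 5, 8, 13, 11, 15, 14]
13>8: swap(5,5), hi=4 ⇒ [4, 6, 3, 5, 8, 13, 11, 15, 14]
done. lo=4 hi=4; data=[4, 6, 3, 5, 8, 13, 11, 15, 14]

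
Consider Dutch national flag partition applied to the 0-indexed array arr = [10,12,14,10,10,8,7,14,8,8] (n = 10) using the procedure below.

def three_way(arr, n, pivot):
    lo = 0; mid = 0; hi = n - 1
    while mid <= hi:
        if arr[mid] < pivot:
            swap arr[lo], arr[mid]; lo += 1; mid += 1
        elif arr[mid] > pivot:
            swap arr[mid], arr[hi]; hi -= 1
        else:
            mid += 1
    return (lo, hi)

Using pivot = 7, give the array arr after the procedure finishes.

[7,14,10,10,8,12,14,8,8,10]

pivot = 7; lo=0, mid=0, hi=9
arr[mid]=10>7: swap arr[0],arr[9]; hi=8 → [8,12,14,10,10,8,7,14,8,10]
arr[mid]=8>7: swap arr[0],arr[8]; hi=7 → [8,12,14,10,10,8,7,14,8,10]
arr[mid]=8>7: swap arr[0],arr[7]; hi=6 → [14,12,14,10,10,8,7,8,8,10]
arr[mid]=14>7: swap arr[0],arr[6]; hi=5 → [7,12,14,10,10,8,14,8,8,10]
arr[mid]=7=7: mid=1
arr[mid]=12>7: swap arr[1],arr[5]; hi=4 → [7,8,14,10,10,12,14,8,8,10]
arr[mid]=8>7: swap arr[1],arr[4]; hi=3 → [7,10,14,10,8,12,14,8,8,10]
arr[mid]=10>7: swap arr[1],arr[3]; hi=2 → [7,10,14,10,8,12,14,8,8,10]
arr[mid]=10>7: swap arr[1],arr[2]; hi=1 → [7,14,10,10,8,12,14,8,8,10]
arr[mid]=14>7: swap arr[1],arr[1]; hi=0 → [7,14,10,10,8,12,14,8,8,10]
end: lo=0, hi=0; arr = [7,14,10,10,8,12,14,8,8,10]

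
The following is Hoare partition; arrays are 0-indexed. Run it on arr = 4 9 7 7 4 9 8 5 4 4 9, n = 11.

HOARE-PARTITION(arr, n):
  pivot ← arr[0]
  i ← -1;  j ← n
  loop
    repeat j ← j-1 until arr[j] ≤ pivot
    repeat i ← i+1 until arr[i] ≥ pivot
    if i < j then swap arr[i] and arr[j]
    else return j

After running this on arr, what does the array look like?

pivot=4
j stops at 9 (4), i stops at 0 (4); swap ⇒ 4 9 7 7 4 9 8 5 4 4 9
j stops at 8 (4), i stops at 1 (9); swap ⇒ 4 4 7 7 4 9 8 5 9 4 9
j stops at 4 (4), i stops at 2 (7); swap ⇒ 4 4 4 7 7 9 8 5 9 4 9
j stops at 2, i stops at 3; i≥j ⇒ return 2. arr=4 4 4 7 7 9 8 5 9 4 9

4 4 4 7 7 9 8 5 9 4 9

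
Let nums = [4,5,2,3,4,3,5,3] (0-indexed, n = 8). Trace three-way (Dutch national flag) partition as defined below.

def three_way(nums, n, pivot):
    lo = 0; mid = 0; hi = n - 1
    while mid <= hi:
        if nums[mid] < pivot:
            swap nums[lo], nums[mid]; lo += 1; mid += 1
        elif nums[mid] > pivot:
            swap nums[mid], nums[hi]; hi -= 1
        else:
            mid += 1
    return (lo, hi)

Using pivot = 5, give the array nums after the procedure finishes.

[4,2,3,4,3,3,5,5]

lo=0 mid=0 hi=7
4<5: swap(0,0), lo=1 mid=1 ⇒ [4,5,2,3,4,3,5,3]
5=5: mid=2
2<5: swap(1,2), lo=2 mid=3 ⇒ [4,2,5,3,4,3,5,3]
3<5: swap(2,3), lo=3 mid=4 ⇒ [4,2,3,5,4,3,5,3]
4<5: swap(3,4), lo=4 mid=5 ⇒ [4,2,3,4,5,3,5,3]
3<5: swap(4,5), lo=5 mid=6 ⇒ [4,2,3,4,3,5,5,3]
5=5: mid=7
3<5: swap(5,7), lo=6 mid=8 ⇒ [4,2,3,4,3,3,5,5]
done. lo=6 hi=7; nums=[4,2,3,4,3,3,5,5]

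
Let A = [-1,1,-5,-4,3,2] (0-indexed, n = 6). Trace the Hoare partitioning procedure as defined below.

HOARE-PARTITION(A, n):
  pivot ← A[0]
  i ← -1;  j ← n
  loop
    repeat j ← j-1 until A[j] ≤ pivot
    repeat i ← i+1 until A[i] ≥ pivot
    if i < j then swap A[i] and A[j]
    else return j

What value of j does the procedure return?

pivot=-1
j stops at 3 (-4), i stops at 0 (-1); swap ⇒ [-4,1,-5,-1,3,2]
j stops at 2 (-5), i stops at 1 (1); swap ⇒ [-4,-5,1,-1,3,2]
j stops at 1, i stops at 2; i≥j ⇒ return 1. A=[-4,-5,1,-1,3,2]

1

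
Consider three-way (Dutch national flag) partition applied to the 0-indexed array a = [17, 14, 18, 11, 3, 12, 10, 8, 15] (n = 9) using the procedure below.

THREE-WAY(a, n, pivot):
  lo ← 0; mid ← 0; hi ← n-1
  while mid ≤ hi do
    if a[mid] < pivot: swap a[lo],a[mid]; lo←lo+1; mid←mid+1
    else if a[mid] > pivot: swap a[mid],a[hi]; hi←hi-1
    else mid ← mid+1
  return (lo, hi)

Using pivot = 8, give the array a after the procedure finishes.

[3, 8, 11, 18, 12, 10, 14, 15, 17]

pivot = 8; lo=0, mid=0, hi=8
a[mid]=17>8: swap a[0],a[8]; hi=7 → [15, 14, 18, 11, 3, 12, 10, 8, 17]
a[mid]=15>8: swap a[0],a[7]; hi=6 → [8, 14, 18, 11, 3, 12, 10, 15, 17]
a[mid]=8=8: mid=1
a[mid]=14>8: swap a[1],a[6]; hi=5 → [8, 10, 18, 11, 3, 12, 14, 15, 17]
a[mid]=10>8: swap a[1],a[5]; hi=4 → [8, 12, 18, 11, 3, 10, 14, 15, 17]
a[mid]=12>8: swap a[1],a[4]; hi=3 → [8, 3, 18, 11, 12, 10, 14, 15, 17]
a[mid]=3<8: swap a[0],a[1]; lo=1,mid=2 → [3, 8, 18, 11, 12, 10, 14, 15, 17]
a[mid]=18>8: swap a[2],a[3]; hi=2 → [3, 8, 11, 18, 12, 10, 14, 15, 17]
a[mid]=11>8: swap a[2],a[2]; hi=1 → [3, 8, 11, 18, 12, 10, 14, 15, 17]
end: lo=1, hi=1; a = [3, 8, 11, 18, 12, 10, 14, 15, 17]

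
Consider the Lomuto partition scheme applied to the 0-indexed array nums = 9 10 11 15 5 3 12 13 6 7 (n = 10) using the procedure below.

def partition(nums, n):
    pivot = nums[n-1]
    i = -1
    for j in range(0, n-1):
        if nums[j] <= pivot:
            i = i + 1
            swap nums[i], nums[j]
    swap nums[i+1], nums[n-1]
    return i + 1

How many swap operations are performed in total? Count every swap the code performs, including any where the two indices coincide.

4

pivot = nums[9] = 7; i = -1
j=0: nums[0]=9 > 7 → no swap
j=1: nums[1]=10 > 7 → no swap
j=2: nums[2]=11 > 7 → no swap
j=3: nums[3]=15 > 7 → no swap
j=4: nums[4]=5 ≤ 7 → i=0, swap nums[0],nums[4] → 5 10 11 15 9 3 12 13 6 7
j=5: nums[5]=3 ≤ 7 → i=1, swap nums[1],nums[5] → 5 3 11 15 9 10 12 13 6 7
j=6: nums[6]=12 > 7 → no swap
j=7: nums[7]=13 > 7 → no swap
j=8: nums[8]=6 ≤ 7 → i=2, swap nums[2],nums[8] → 5 3 6 15 9 10 12 13 11 7
final swap nums[3],nums[9] → 5 3 6 7 9 10 12 13 11 15; return 3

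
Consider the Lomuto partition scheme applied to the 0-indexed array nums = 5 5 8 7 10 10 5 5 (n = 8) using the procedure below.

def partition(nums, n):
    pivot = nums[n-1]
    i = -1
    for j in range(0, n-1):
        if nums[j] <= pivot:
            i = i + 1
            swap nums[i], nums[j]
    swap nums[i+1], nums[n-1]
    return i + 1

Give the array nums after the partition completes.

pivot=5, i=-1
j=0: 5≤5, i=0, swap(0,0) ⇒ 5 5 8 7 10 10 5 5
j=1: 5≤5, i=1, swap(1,1) ⇒ 5 5 8 7 10 10 5 5
j=2: 8>5, skip
j=3: 7>5, skip
j=4: 10>5, skip
j=5: 10>5, skip
j=6: 5≤5, i=2, swap(2,6) ⇒ 5 5 5 7 10 10 8 5
swap(3,7) ⇒ 5 5 5 5 10 10 8 7; return 3

5 5 5 5 10 10 8 7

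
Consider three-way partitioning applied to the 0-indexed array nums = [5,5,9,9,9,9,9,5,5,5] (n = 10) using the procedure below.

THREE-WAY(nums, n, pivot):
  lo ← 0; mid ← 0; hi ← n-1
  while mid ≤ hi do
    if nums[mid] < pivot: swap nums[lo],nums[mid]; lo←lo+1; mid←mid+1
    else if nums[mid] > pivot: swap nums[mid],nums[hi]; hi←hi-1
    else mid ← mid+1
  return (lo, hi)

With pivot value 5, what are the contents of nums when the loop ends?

pivot = 5; lo=0, mid=0, hi=9
nums[mid]=5=5: mid=1
nums[mid]=5=5: mid=2
nums[mid]=9>5: swap nums[2],nums[9]; hi=8 → [5,5,5,9,9,9,9,5,5,9]
nums[mid]=5=5: mid=3
nums[mid]=9>5: swap nums[3],nums[8]; hi=7 → [5,5,5,5,9,9,9,5,9,9]
nums[mid]=5=5: mid=4
nums[mid]=9>5: swap nums[4],nums[7]; hi=6 → [5,5,5,5,5,9,9,9,9,9]
nums[mid]=5=5: mid=5
nums[mid]=9>5: swap nums[5],nums[6]; hi=5 → [5,5,5,5,5,9,9,9,9,9]
nums[mid]=9>5: swap nums[5],nums[5]; hi=4 → [5,5,5,5,5,9,9,9,9,9]
end: lo=0, hi=4; nums = [5,5,5,5,5,9,9,9,9,9]

[5,5,5,5,5,9,9,9,9,9]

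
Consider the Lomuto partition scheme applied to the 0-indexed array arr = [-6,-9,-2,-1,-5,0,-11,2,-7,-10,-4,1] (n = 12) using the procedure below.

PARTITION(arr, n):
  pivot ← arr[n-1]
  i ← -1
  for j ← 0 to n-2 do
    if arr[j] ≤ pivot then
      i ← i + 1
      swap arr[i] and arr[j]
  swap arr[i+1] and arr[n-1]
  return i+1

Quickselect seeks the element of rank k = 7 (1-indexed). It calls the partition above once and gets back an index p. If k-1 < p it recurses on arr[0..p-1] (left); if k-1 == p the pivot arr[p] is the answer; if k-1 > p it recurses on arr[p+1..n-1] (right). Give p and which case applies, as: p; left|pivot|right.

pivot = arr[11] = 1; i = -1
j=0: arr[0]=-6 ≤ 1 → i=0, swap arr[0],arr[0] (no change) → [-6,-9,-2,-1,-5,0,-11,2,-7,-10,-4,1]
j=1: arr[1]=-9 ≤ 1 → i=1, swap arr[1],arr[1] (no change) → [-6,-9,-2,-1,-5,0,-11,2,-7,-10,-4,1]
j=2: arr[2]=-2 ≤ 1 → i=2, swap arr[2],arr[2] (no change) → [-6,-9,-2,-1,-5,0,-11,2,-7,-10,-4,1]
j=3: arr[3]=-1 ≤ 1 → i=3, swap arr[3],arr[3] (no change) → [-6,-9,-2,-1,-5,0,-11,2,-7,-10,-4,1]
j=4: arr[4]=-5 ≤ 1 → i=4, swap arr[4],arr[4] (no change) → [-6,-9,-2,-1,-5,0,-11,2,-7,-10,-4,1]
j=5: arr[5]=0 ≤ 1 → i=5, swap arr[5],arr[5] (no change) → [-6,-9,-2,-1,-5,0,-11,2,-7,-10,-4,1]
j=6: arr[6]=-11 ≤ 1 → i=6, swap arr[6],arr[6] (no change) → [-6,-9,-2,-1,-5,0,-11,2,-7,-10,-4,1]
j=7: arr[7]=2 > 1 → no swap
j=8: arr[8]=-7 ≤ 1 → i=7, swap arr[7],arr[8] → [-6,-9,-2,-1,-5,0,-11,-7,2,-10,-4,1]
j=9: arr[9]=-10 ≤ 1 → i=8, swap arr[8],arr[9] → [-6,-9,-2,-1,-5,0,-11,-7,-10,2,-4,1]
j=10: arr[10]=-4 ≤ 1 → i=9, swap arr[9],arr[10] → [-6,-9,-2,-1,-5,0,-11,-7,-10,-4,2,1]
final swap arr[10],arr[11] → [-6,-9,-2,-1,-5,0,-11,-7,-10,-4,1,2]; return 10
p = 10; k-1 = 6 < 10 ⇒ left

10; left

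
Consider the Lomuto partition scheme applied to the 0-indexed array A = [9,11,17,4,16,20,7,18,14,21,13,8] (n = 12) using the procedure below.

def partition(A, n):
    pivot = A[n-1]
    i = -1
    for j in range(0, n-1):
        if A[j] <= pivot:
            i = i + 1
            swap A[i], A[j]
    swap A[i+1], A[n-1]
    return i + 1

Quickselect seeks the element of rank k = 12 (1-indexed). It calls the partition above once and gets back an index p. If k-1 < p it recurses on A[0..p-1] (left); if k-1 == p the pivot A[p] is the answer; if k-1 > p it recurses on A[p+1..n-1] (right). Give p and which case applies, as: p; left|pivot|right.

2; right

pivot=8, i=-1
j=0: 9>8, skip
j=1: 11>8, skip
j=2: 17>8, skip
j=3: 4≤8, i=0, swap(0,3) ⇒ [4,11,17,9,16,20,7,18,14,21,13,8]
j=4: 16>8, skip
j=5: 20>8, skip
j=6: 7≤8, i=1, swap(1,6) ⇒ [4,7,17,9,16,20,11,18,14,21,13,8]
j=7: 18>8, skip
j=8: 14>8, skip
j=9: 21>8, skip
j=10: 13>8, skip
swap(2,11) ⇒ [4,7,8,9,16,20,11,18,14,21,13,17]; return 2
p = 2; k-1 = 11 > 2 ⇒ right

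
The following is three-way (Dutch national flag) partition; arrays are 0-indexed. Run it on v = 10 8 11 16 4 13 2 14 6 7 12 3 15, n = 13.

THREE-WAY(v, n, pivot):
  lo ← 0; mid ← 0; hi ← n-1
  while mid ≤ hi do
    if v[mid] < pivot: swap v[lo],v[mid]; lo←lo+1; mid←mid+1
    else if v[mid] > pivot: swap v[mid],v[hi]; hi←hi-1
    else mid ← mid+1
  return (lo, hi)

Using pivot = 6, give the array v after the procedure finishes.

3 2 4 6 13 16 14 11 7 12 8 15 10

lo=0 mid=0 hi=12
10>6: swap(0,12), hi=11 ⇒ 15 8 11 16 4 13 2 14 6 7 12 3 10
15>6: swap(0,11), hi=10 ⇒ 3 8 11 16 4 13 2 14 6 7 12 15 10
3<6: swap(0,0), lo=1 mid=1 ⇒ 3 8 11 16 4 13 2 14 6 7 12 15 10
8>6: swap(1,10), hi=9 ⇒ 3 12 11 16 4 13 2 14 6 7 8 15 10
12>6: swap(1,9), hi=8 ⇒ 3 7 11 16 4 13 2 14 6 12 8 15 10
7>6: swap(1,8), hi=7 ⇒ 3 6 11 16 4 13 2 14 7 12 8 15 10
6=6: mid=2
11>6: swap(2,7), hi=6 ⇒ 3 6 14 16 4 13 2 11 7 12 8 15 10
14>6: swap(2,6), hi=5 ⇒ 3 6 2 16 4 13 14 11 7 12 8 15 10
2<6: swap(1,2), lo=2 mid=3 ⇒ 3 2 6 16 4 13 14 11 7 12 8 15 10
16>6: swap(3,5), hi=4 ⇒ 3 2 6 13 4 16 14 11 7 12 8 15 10
13>6: swap(3,4), hi=3 ⇒ 3 2 6 4 13 16 14 11 7 12 8 15 10
4<6: swap(2,3), lo=3 mid=4 ⇒ 3 2 4 6 13 16 14 11 7 12 8 15 10
done. lo=3 hi=3; v=3 2 4 6 13 16 14 11 7 12 8 15 10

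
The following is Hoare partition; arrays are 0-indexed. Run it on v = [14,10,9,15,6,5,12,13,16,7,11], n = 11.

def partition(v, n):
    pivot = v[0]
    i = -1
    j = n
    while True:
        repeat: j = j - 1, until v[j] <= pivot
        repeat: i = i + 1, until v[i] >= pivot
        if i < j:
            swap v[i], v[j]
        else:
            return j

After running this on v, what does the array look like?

pivot = v[0] = 14; i = -1, j = 11
j→10 (v[10]=11≤14), i→0 (v[0]=14≥14); i<j, swap → [11,10,9,15,6,5,12,13,16,7,14]
j→9 (v[9]=7≤14), i→3 (v[3]=15≥14); i<j, swap → [11,10,9,7,6,5,12,13,16,15,14]
j→7, i→8; i≥j, return j=7. v = [11,10,9,7,6,5,12,13,16,15,14]

[11,10,9,7,6,5,12,13,16,15,14]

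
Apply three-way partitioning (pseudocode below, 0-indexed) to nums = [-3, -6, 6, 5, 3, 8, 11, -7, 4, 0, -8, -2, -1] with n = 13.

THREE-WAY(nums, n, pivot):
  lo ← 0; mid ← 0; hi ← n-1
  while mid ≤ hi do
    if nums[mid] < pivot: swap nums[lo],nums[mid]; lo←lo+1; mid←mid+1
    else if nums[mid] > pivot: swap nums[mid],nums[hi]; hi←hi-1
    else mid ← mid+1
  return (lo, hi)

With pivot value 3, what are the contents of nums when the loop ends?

[-3, -6, -1, -2, -8, 0, -7, 3, 4, 11, 8, 5, 6]

lo=0 mid=0 hi=12
-3<3: swap(0,0), lo=1 mid=1 ⇒ [-3, -6, 6, 5, 3, 8, 11, -7, 4, 0, -8, -2, -1]
-6<3: swap(1,1), lo=2 mid=2 ⇒ [-3, -6, 6, 5, 3, 8, 11, -7, 4, 0, -8, -2, -1]
6>3: swap(2,12), hi=11 ⇒ [-3, -6, -1, 5, 3, 8, 11, -7, 4, 0, -8, -2, 6]
-1<3: swap(2,2), lo=3 mid=3 ⇒ [-3, -6, -1, 5, 3, 8, 11, -7, 4, 0, -8, -2, 6]
5>3: swap(3,11), hi=10 ⇒ [-3, -6, -1, -2, 3, 8, 11, -7, 4, 0, -8, 5, 6]
-2<3: swap(3,3), lo=4 mid=4 ⇒ [-3, -6, -1, -2, 3, 8, 11, -7, 4, 0, -8, 5, 6]
3=3: mid=5
8>3: swap(5,10), hi=9 ⇒ [-3, -6, -1, -2, 3, -8, 11, -7, 4, 0, 8, 5, 6]
-8<3: swap(4,5), lo=5 mid=6 ⇒ [-3, -6, -1, -2, -8, 3, 11, -7, 4, 0, 8, 5, 6]
11>3: swap(6,9), hi=8 ⇒ [-3, -6, -1, -2, -8, 3, 0, -7, 4, 11, 8, 5, 6]
0<3: swap(5,6), lo=6 mid=7 ⇒ [-3, -6, -1, -2, -8, 0, 3, -7, 4, 11, 8, 5, 6]
-7<3: swap(6,7), lo=7 mid=8 ⇒ [-3, -6, -1, -2, -8, 0, -7, 3, 4, 11, 8, 5, 6]
4>3: swap(8,8), hi=7 ⇒ [-3, -6, -1, -2, -8, 0, -7, 3, 4, 11, 8, 5, 6]
done. lo=7 hi=7; nums=[-3, -6, -1, -2, -8, 0, -7, 3, 4, 11, 8, 5, 6]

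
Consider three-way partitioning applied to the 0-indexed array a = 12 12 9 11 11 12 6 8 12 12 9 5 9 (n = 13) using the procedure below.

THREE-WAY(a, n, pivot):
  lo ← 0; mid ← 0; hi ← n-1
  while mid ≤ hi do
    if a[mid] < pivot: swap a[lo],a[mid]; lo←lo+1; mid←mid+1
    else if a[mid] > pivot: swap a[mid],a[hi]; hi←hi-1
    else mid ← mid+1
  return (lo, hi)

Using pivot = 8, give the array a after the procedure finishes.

5 6 8 11 12 11 9 12 12 9 12 9 12

lo=0 mid=0 hi=12
12>8: swap(0,12), hi=11 ⇒ 9 12 9 11 11 12 6 8 12 12 9 5 12
9>8: swap(0,11), hi=10 ⇒ 5 12 9 11 11 12 6 8 12 12 9 9 12
5<8: swap(0,0), lo=1 mid=1 ⇒ 5 12 9 11 11 12 6 8 12 12 9 9 12
12>8: swap(1,10), hi=9 ⇒ 5 9 9 11 11 12 6 8 12 12 12 9 12
9>8: swap(1,9), hi=8 ⇒ 5 12 9 11 11 12 6 8 12 9 12 9 12
12>8: swap(1,8), hi=7 ⇒ 5 12 9 11 11 12 6 8 12 9 12 9 12
12>8: swap(1,7), hi=6 ⇒ 5 8 9 11 11 12 6 12 12 9 12 9 12
8=8: mid=2
9>8: swap(2,6), hi=5 ⇒ 5 8 6 11 11 12 9 12 12 9 12 9 12
6<8: swap(1,2), lo=2 mid=3 ⇒ 5 6 8 11 11 12 9 12 12 9 12 9 12
11>8: swap(3,5), hi=4 ⇒ 5 6 8 12 11 11 9 12 12 9 12 9 12
12>8: swap(3,4), hi=3 ⇒ 5 6 8 11 12 11 9 12 12 9 12 9 12
11>8: swap(3,3), hi=2 ⇒ 5 6 8 11 12 11 9 12 12 9 12 9 12
done. lo=2 hi=2; a=5 6 8 11 12 11 9 12 12 9 12 9 12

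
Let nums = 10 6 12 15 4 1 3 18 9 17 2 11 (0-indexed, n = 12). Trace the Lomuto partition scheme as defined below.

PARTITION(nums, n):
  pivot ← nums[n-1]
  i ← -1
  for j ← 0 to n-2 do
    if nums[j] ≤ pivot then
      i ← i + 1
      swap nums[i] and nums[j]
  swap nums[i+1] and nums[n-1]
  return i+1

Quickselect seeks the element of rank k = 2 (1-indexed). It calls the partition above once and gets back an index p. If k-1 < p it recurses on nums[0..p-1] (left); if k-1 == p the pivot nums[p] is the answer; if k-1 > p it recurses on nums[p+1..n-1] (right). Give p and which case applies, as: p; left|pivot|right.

pivot = nums[11] = 11; i = -1
j=0: nums[0]=10 ≤ 11 → i=0, swap nums[0],nums[0] (no change) → 10 6 12 15 4 1 3 18 9 17 2 11
j=1: nums[1]=6 ≤ 11 → i=1, swap nums[1],nums[1] (no change) → 10 6 12 15 4 1 3 18 9 17 2 11
j=2: nums[2]=12 > 11 → no swap
j=3: nums[3]=15 > 11 → no swap
j=4: nums[4]=4 ≤ 11 → i=2, swap nums[2],nums[4] → 10 6 4 15 12 1 3 18 9 17 2 11
j=5: nums[5]=1 ≤ 11 → i=3, swap nums[3],nums[5] → 10 6 4 1 12 15 3 18 9 17 2 11
j=6: nums[6]=3 ≤ 11 → i=4, swap nums[4],nums[6] → 10 6 4 1 3 15 12 18 9 17 2 11
j=7: nums[7]=18 > 11 → no swap
j=8: nums[8]=9 ≤ 11 → i=5, swap nums[5],nums[8] → 10 6 4 1 3 9 12 18 15 17 2 11
j=9: nums[9]=17 > 11 → no swap
j=10: nums[10]=2 ≤ 11 → i=6, swap nums[6],nums[10] → 10 6 4 1 3 9 2 18 15 17 12 11
final swap nums[7],nums[11] → 10 6 4 1 3 9 2 11 15 17 12 18; return 7
p = 7; k-1 = 1 < 7 ⇒ left

7; left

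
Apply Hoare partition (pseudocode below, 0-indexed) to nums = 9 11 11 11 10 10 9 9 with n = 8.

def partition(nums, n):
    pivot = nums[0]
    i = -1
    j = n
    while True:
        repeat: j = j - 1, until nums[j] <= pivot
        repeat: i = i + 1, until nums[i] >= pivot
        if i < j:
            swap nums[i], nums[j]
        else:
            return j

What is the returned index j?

1

pivot = nums[0] = 9; i = -1, j = 8
j→7 (nums[7]=9≤9), i→0 (nums[0]=9≥9); i<j, swap → 9 11 11 11 10 10 9 9
j→6 (nums[6]=9≤9), i→1 (nums[1]=11≥9); i<j, swap → 9 9 11 11 10 10 11 9
j→1, i→2; i≥j, return j=1. nums = 9 9 11 11 10 10 11 9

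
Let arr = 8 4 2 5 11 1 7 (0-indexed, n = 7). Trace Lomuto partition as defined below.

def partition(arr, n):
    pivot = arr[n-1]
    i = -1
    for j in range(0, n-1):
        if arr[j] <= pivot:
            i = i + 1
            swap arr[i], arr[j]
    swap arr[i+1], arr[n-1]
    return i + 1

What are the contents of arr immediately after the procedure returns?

pivot=7, i=-1
j=0: 8>7, skip
j=1: 4≤7, i=0, swap(0,1) ⇒ 4 8 2 5 11 1 7
j=2: 2≤7, i=1, swap(1,2) ⇒ 4 2 8 5 11 1 7
j=3: 5≤7, i=2, swap(2,3) ⇒ 4 2 5 8 11 1 7
j=4: 11>7, skip
j=5: 1≤7, i=3, swap(3,5) ⇒ 4 2 5 1 11 8 7
swap(4,6) ⇒ 4 2 5 1 7 8 11; return 4

4 2 5 1 7 8 11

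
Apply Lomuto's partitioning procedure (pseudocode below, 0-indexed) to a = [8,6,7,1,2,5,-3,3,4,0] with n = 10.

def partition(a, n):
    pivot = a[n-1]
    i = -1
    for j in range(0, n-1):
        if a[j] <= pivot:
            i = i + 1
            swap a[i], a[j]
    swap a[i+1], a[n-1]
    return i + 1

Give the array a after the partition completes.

[-3,0,7,1,2,5,8,3,4,6]

pivot=0, i=-1
j=0: 8>0, skip
j=1: 6>0, skip
j=2: 7>0, skip
j=3: 1>0, skip
j=4: 2>0, skip
j=5: 5>0, skip
j=6: -3≤0, i=0, swap(0,6) ⇒ [-3,6,7,1,2,5,8,3,4,0]
j=7: 3>0, skip
j=8: 4>0, skip
swap(1,9) ⇒ [-3,0,7,1,2,5,8,3,4,6]; return 1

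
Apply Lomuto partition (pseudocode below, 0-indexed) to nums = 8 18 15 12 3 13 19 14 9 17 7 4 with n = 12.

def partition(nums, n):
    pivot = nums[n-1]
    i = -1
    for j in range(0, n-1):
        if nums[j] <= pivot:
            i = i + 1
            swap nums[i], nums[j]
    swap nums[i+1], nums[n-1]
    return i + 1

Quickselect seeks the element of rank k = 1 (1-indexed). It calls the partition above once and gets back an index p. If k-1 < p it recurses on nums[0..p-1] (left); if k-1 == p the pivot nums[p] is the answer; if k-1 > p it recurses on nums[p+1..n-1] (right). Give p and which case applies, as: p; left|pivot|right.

1; left

pivot = nums[11] = 4; i = -1
j=0: nums[0]=8 > 4 → no swap
j=1: nums[1]=18 > 4 → no swap
j=2: nums[2]=15 > 4 → no swap
j=3: nums[3]=12 > 4 → no swap
j=4: nums[4]=3 ≤ 4 → i=0, swap nums[0],nums[4] → 3 18 15 12 8 13 19 14 9 17 7 4
j=5: nums[5]=13 > 4 → no swap
j=6: nums[6]=19 > 4 → no swap
j=7: nums[7]=14 > 4 → no swap
j=8: nums[8]=9 > 4 → no swap
j=9: nums[9]=17 > 4 → no swap
j=10: nums[10]=7 > 4 → no swap
final swap nums[1],nums[11] → 3 4 15 12 8 13 19 14 9 17 7 18; return 1
p = 1; k-1 = 0 < 1 ⇒ left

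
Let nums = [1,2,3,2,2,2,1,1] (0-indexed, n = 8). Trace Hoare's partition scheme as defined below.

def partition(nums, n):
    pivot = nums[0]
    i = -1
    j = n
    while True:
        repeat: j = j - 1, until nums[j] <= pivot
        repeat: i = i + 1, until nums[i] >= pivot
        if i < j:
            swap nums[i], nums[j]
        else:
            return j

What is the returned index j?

pivot = nums[0] = 1; i = -1, j = 8
j→7 (nums[7]=1≤1), i→0 (nums[0]=1≥1); i<j, swap → [1,2,3,2,2,2,1,1]
j→6 (nums[6]=1≤1), i→1 (nums[1]=2≥1); i<j, swap → [1,1,3,2,2,2,2,1]
j→1, i→2; i≥j, return j=1. nums = [1,1,3,2,2,2,2,1]

1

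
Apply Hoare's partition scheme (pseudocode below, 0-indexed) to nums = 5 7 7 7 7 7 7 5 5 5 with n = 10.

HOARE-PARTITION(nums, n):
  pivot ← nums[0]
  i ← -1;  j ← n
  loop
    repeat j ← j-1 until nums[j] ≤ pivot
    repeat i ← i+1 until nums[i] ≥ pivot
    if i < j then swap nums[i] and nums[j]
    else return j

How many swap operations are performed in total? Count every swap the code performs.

pivot = nums[0] = 5; i = -1, j = 10
j→9 (nums[9]=5≤5), i→0 (nums[0]=5≥5); i<j, swap → 5 7 7 7 7 7 7 5 5 5
j→8 (nums[8]=5≤5), i→1 (nums[1]=7≥5); i<j, swap → 5 5 7 7 7 7 7 5 7 5
j→7 (nums[7]=5≤5), i→2 (nums[2]=7≥5); i<j, swap → 5 5 5 7 7 7 7 7 7 5
j→2, i→3; i≥j, return j=2. nums = 5 5 5 7 7 7 7 7 7 5

3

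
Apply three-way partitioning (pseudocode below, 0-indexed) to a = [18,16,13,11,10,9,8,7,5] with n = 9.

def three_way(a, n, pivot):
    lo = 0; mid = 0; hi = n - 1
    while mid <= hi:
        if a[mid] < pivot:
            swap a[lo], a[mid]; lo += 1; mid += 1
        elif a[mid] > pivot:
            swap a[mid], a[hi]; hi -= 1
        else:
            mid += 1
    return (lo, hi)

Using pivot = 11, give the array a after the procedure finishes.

[5,7,8,10,9,11,13,16,18]

lo=0 mid=0 hi=8
18>11: swap(0,8), hi=7 ⇒ [5,16,13,11,10,9,8,7,18]
5<11: swap(0,0), lo=1 mid=1 ⇒ [5,16,13,11,10,9,8,7,18]
16>11: swap(1,7), hi=6 ⇒ [5,7,13,11,10,9,8,16,18]
7<11: swap(1,1), lo=2 mid=2 ⇒ [5,7,13,11,10,9,8,16,18]
13>11: swap(2,6), hi=5 ⇒ [5,7,8,11,10,9,13,16,18]
8<11: swap(2,2), lo=3 mid=3 ⇒ [5,7,8,11,10,9,13,16,18]
11=11: mid=4
10<11: swap(3,4), lo=4 mid=5 ⇒ [5,7,8,10,11,9,13,16,18]
9<11: swap(4,5), lo=5 mid=6 ⇒ [5,7,8,10,9,11,13,16,18]
done. lo=5 hi=5; a=[5,7,8,10,9,11,13,16,18]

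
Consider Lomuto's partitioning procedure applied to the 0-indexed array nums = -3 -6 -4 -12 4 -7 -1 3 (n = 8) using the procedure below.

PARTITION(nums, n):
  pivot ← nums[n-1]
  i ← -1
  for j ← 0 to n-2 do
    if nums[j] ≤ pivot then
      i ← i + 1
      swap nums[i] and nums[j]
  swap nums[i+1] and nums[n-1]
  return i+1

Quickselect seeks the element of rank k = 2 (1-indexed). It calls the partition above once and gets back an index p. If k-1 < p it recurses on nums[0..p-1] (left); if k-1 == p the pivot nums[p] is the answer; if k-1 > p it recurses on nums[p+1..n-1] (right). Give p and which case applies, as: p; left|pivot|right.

pivot=3, i=-1
j=0: -3≤3, i=0, swap(0,0) ⇒ -3 -6 -4 -12 4 -7 -1 3
j=1: -6≤3, i=1, swap(1,1) ⇒ -3 -6 -4 -12 4 -7 -1 3
j=2: -4≤3, i=2, swap(2,2) ⇒ -3 -6 -4 -12 4 -7 -1 3
j=3: -12≤3, i=3, swap(3,3) ⇒ -3 -6 -4 -12 4 -7 -1 3
j=4: 4>3, skip
j=5: -7≤3, i=4, swap(4,5) ⇒ -3 -6 -4 -12 -7 4 -1 3
j=6: -1≤3, i=5, swap(5,6) ⇒ -3 -6 -4 -12 -7 -1 4 3
swap(6,7) ⇒ -3 -6 -4 -12 -7 -1 3 4; return 6
p = 6; k-1 = 1 < 6 ⇒ left

6; left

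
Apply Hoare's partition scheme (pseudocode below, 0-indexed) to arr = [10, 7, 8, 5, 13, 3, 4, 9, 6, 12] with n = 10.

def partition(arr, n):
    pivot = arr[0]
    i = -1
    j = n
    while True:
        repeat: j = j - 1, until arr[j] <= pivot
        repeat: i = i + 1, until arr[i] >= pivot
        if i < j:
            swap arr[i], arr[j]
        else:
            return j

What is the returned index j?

pivot = arr[0] = 10; i = -1, j = 10
j→8 (arr[8]=6≤10), i→0 (arr[0]=10≥10); i<j, swap → [6, 7, 8, 5, 13, 3, 4, 9, 10, 12]
j→7 (arr[7]=9≤10), i→4 (arr[4]=13≥10); i<j, swap → [6, 7, 8, 5, 9, 3, 4, 13, 10, 12]
j→6, i→7; i≥j, return j=6. arr = [6, 7, 8, 5, 9, 3, 4, 13, 10, 12]

6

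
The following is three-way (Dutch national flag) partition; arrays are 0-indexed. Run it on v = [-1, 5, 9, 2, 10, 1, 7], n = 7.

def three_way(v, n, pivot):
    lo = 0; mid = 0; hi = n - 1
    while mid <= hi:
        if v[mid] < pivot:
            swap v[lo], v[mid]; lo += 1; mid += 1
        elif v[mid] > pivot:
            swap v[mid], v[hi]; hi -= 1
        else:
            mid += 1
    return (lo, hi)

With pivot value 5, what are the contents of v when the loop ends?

pivot = 5; lo=0, mid=0, hi=6
v[mid]=-1<5: swap v[0],v[0]; lo=1,mid=1 → [-1, 5, 9, 2, 10, 1, 7]
v[mid]=5=5: mid=2
v[mid]=9>5: swap v[2],v[6]; hi=5 → [-1, 5, 7, 2, 10, 1, 9]
v[mid]=7>5: swap v[2],v[5]; hi=4 → [-1, 5, 1, 2, 10, 7, 9]
v[mid]=1<5: swap v[1],v[2]; lo=2,mid=3 → [-1, 1, 5, 2, 10, 7, 9]
v[mid]=2<5: swap v[2],v[3]; lo=3,mid=4 → [-1, 1, 2, 5, 10, 7, 9]
v[mid]=10>5: swap v[4],v[4]; hi=3 → [-1, 1, 2, 5, 10, 7, 9]
end: lo=3, hi=3; v = [-1, 1, 2, 5, 10, 7, 9]

[-1, 1, 2, 5, 10, 7, 9]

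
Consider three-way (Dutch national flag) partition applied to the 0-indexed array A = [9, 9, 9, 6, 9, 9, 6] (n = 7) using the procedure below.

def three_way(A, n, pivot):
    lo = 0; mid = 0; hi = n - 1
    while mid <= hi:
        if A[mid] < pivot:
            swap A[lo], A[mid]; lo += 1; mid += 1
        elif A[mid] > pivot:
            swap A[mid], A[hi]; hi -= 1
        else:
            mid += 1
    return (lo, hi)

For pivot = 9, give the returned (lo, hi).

pivot = 9; lo=0, mid=0, hi=6
A[mid]=9=9: mid=1
A[mid]=9=9: mid=2
A[mid]=9=9: mid=3
A[mid]=6<9: swap A[0],A[3]; lo=1,mid=4 → [6, 9, 9, 9, 9, 9, 6]
A[mid]=9=9: mid=5
A[mid]=9=9: mid=6
A[mid]=6<9: swap A[1],A[6]; lo=2,mid=7 → [6, 6, 9, 9, 9, 9, 9]
end: lo=2, hi=6; A = [6, 6, 9, 9, 9, 9, 9]

(2, 6)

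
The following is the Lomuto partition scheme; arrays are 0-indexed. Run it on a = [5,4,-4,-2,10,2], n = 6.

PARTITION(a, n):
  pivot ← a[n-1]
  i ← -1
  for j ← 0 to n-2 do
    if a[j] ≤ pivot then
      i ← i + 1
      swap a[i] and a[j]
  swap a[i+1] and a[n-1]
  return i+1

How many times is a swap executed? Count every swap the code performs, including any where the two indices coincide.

3

pivot = a[5] = 2; i = -1
j=0: a[0]=5 > 2 → no swap
j=1: a[1]=4 > 2 → no swap
j=2: a[2]=-4 ≤ 2 → i=0, swap a[0],a[2] → [-4,4,5,-2,10,2]
j=3: a[3]=-2 ≤ 2 → i=1, swap a[1],a[3] → [-4,-2,5,4,10,2]
j=4: a[4]=10 > 2 → no swap
final swap a[2],a[5] → [-4,-2,2,4,10,5]; return 2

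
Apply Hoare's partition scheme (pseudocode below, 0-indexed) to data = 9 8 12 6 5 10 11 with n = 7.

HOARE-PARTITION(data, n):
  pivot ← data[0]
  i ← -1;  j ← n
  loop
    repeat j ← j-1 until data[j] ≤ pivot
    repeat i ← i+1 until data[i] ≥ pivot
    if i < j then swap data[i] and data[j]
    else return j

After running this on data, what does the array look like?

pivot = data[0] = 9; i = -1, j = 7
j→4 (data[4]=5≤9), i→0 (data[0]=9≥9); i<j, swap → 5 8 12 6 9 10 11
j→3 (data[3]=6≤9), i→2 (data[2]=12≥9); i<j, swap → 5 8 6 12 9 10 11
j→2, i→3; i≥j, return j=2. data = 5 8 6 12 9 10 11

5 8 6 12 9 10 11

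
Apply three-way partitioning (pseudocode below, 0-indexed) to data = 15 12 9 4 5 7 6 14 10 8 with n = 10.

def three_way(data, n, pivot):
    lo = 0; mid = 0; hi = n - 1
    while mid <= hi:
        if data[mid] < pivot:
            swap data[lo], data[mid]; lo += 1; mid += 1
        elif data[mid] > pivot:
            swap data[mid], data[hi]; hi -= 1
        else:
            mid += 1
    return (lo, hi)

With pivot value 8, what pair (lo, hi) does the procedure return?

(4, 4)

lo=0 mid=0 hi=9
15>8: swap(0,9), hi=8 ⇒ 8 12 9 4 5 7 6 14 10 15
8=8: mid=1
12>8: swap(1,8), hi=7 ⇒ 8 10 9 4 5 7 6 14 12 15
10>8: swap(1,7), hi=6 ⇒ 8 14 9 4 5 7 6 10 12 15
14>8: swap(1,6), hi=5 ⇒ 8 6 9 4 5 7 14 10 12 15
6<8: swap(0,1), lo=1 mid=2 ⇒ 6 8 9 4 5 7 14 10 12 15
9>8: swap(2,5), hi=4 ⇒ 6 8 7 4 5 9 14 10 12 15
7<8: swap(1,2), lo=2 mid=3 ⇒ 6 7 8 4 5 9 14 10 12 15
4<8: swap(2,3), lo=3 mid=4 ⇒ 6 7 4 8 5 9 14 10 12 15
5<8: swap(3,4), lo=4 mid=5 ⇒ 6 7 4 5 8 9 14 10 12 15
done. lo=4 hi=4; data=6 7 4 5 8 9 14 10 12 15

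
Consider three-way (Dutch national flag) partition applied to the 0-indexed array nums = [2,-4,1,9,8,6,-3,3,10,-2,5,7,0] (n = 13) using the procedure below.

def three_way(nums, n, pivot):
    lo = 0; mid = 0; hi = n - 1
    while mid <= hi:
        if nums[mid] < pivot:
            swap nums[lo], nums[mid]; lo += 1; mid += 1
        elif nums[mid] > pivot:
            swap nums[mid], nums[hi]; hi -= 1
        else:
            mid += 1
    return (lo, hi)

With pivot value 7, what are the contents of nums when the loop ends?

pivot = 7; lo=0, mid=0, hi=12
nums[mid]=2<7: swap nums[0],nums[0]; lo=1,mid=1 → [2,-4,1,9,8,6,-3,3,10,-2,5,7,0]
nums[mid]=-4<7: swap nums[1],nums[1]; lo=2,mid=2 → [2,-4,1,9,8,6,-3,3,10,-2,5,7,0]
nums[mid]=1<7: swap nums[2],nums[2]; lo=3,mid=3 → [2,-4,1,9,8,6,-3,3,10,-2,5,7,0]
nums[mid]=9>7: swap nums[3],nums[12]; hi=11 → [2,-4,1,0,8,6,-3,3,10,-2,5,7,9]
nums[mid]=0<7: swap nums[3],nums[3]; lo=4,mid=4 → [2,-4,1,0,8,6,-3,3,10,-2,5,7,9]
nums[mid]=8>7: swap nums[4],nums[11]; hi=10 → [2,-4,1,0,7,6,-3,3,10,-2,5,8,9]
nums[mid]=7=7: mid=5
nums[mid]=6<7: swap nums[4],nums[5]; lo=5,mid=6 → [2,-4,1,0,6,7,-3,3,10,-2,5,8,9]
nums[mid]=-3<7: swap nums[5],nums[6]; lo=6,mid=7 → [2,-4,1,0,6,-3,7,3,10,-2,5,8,9]
nums[mid]=3<7: swap nums[6],nums[7]; lo=7,mid=8 → [2,-4,1,0,6,-3,3,7,10,-2,5,8,9]
nums[mid]=10>7: swap nums[8],nums[10]; hi=9 → [2,-4,1,0,6,-3,3,7,5,-2,10,8,9]
nums[mid]=5<7: swap nums[7],nums[8]; lo=8,mid=9 → [2,-4,1,0,6,-3,3,5,7,-2,10,8,9]
nums[mid]=-2<7: swap nums[8],nums[9]; lo=9,mid=10 → [2,-4,1,0,6,-3,3,5,-2,7,10,8,9]
end: lo=9, hi=9; nums = [2,-4,1,0,6,-3,3,5,-2,7,10,8,9]

[2,-4,1,0,6,-3,3,5,-2,7,10,8,9]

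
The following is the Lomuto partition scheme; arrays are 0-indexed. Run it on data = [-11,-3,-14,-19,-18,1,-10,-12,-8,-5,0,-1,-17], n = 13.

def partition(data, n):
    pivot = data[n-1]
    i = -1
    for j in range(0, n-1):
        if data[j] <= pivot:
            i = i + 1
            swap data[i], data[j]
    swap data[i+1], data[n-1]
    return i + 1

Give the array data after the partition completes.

[-19,-18,-17,-11,-3,1,-10,-12,-8,-5,0,-1,-14]

pivot=-17, i=-1
j=0: -11>-17, skip
j=1: -3>-17, skip
j=2: -14>-17, skip
j=3: -19≤-17, i=0, swap(0,3) ⇒ [-19,-3,-14,-11,-18,1,-10,-12,-8,-5,0,-1,-17]
j=4: -18≤-17, i=1, swap(1,4) ⇒ [-19,-18,-14,-11,-3,1,-10,-12,-8,-5,0,-1,-17]
j=5: 1>-17, skip
j=6: -10>-17, skip
j=7: -12>-17, skip
j=8: -8>-17, skip
j=9: -5>-17, skip
j=10: 0>-17, skip
j=11: -1>-17, skip
swap(2,12) ⇒ [-19,-18,-17,-11,-3,1,-10,-12,-8,-5,0,-1,-14]; return 2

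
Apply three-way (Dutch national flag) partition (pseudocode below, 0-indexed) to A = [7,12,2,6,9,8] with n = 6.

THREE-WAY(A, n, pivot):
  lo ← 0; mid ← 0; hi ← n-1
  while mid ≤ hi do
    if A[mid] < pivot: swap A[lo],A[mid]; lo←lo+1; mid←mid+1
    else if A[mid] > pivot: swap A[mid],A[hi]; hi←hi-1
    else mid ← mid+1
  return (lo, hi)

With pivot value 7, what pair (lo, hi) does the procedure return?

pivot = 7; lo=0, mid=0, hi=5
A[mid]=7=7: mid=1
A[mid]=12>7: swap A[1],A[5]; hi=4 → [7,8,2,6,9,12]
A[mid]=8>7: swap A[1],A[4]; hi=3 → [7,9,2,6,8,12]
A[mid]=9>7: swap A[1],A[3]; hi=2 → [7,6,2,9,8,12]
A[mid]=6<7: swap A[0],A[1]; lo=1,mid=2 → [6,7,2,9,8,12]
A[mid]=2<7: swap A[1],A[2]; lo=2,mid=3 → [6,2,7,9,8,12]
end: lo=2, hi=2; A = [6,2,7,9,8,12]

(2, 2)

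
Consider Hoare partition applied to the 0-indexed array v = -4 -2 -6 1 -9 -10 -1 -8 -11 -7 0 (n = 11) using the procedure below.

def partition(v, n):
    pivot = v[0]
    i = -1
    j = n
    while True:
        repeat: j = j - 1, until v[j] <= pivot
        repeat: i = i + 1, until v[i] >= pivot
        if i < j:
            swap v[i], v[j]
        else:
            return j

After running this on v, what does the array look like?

pivot=-4
j stops at 9 (-7), i stops at 0 (-4); swap ⇒ -7 -2 -6 1 -9 -10 -1 -8 -11 -4 0
j stops at 8 (-11), i stops at 1 (-2); swap ⇒ -7 -11 -6 1 -9 -10 -1 -8 -2 -4 0
j stops at 7 (-8), i stops at 3 (1); swap ⇒ -7 -11 -6 -8 -9 -10 -1 1 -2 -4 0
j stops at 5, i stops at 6; i≥j ⇒ return 5. v=-7 -11 -6 -8 -9 -10 -1 1 -2 -4 0

-7 -11 -6 -8 -9 -10 -1 1 -2 -4 0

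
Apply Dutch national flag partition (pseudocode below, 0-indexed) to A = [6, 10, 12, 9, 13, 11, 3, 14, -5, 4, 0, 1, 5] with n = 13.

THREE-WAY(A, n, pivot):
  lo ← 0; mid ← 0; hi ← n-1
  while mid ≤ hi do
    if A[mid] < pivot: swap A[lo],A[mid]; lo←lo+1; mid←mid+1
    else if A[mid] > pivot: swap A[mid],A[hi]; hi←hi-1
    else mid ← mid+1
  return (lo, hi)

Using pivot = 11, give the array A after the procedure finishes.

[6, 10, 5, 9, 1, 3, 0, -5, 4, 11, 14, 13, 12]

lo=0 mid=0 hi=12
6<11: swap(0,0), lo=1 mid=1 ⇒ [6, 10, 12, 9, 13, 11, 3, 14, -5, 4, 0, 1, 5]
10<11: swap(1,1), lo=2 mid=2 ⇒ [6, 10, 12, 9, 13, 11, 3, 14, -5, 4, 0, 1, 5]
12>11: swap(2,12), hi=11 ⇒ [6, 10, 5, 9, 13, 11, 3, 14, -5, 4, 0, 1, 12]
5<11: swap(2,2), lo=3 mid=3 ⇒ [6, 10, 5, 9, 13, 11, 3, 14, -5, 4, 0, 1, 12]
9<11: swap(3,3), lo=4 mid=4 ⇒ [6, 10, 5, 9, 13, 11, 3, 14, -5, 4, 0, 1, 12]
13>11: swap(4,11), hi=10 ⇒ [6, 10, 5, 9, 1, 11, 3, 14, -5, 4, 0, 13, 12]
1<11: swap(4,4), lo=5 mid=5 ⇒ [6, 10, 5, 9, 1, 11, 3, 14, -5, 4, 0, 13, 12]
11=11: mid=6
3<11: swap(5,6), lo=6 mid=7 ⇒ [6, 10, 5, 9, 1, 3, 11, 14, -5, 4, 0, 13, 12]
14>11: swap(7,10), hi=9 ⇒ [6, 10, 5, 9, 1, 3, 11, 0, -5, 4, 14, 13, 12]
0<11: swap(6,7), lo=7 mid=8 ⇒ [6, 10, 5, 9, 1, 3, 0, 11, -5, 4, 14, 13, 12]
-5<11: swap(7,8), lo=8 mid=9 ⇒ [6, 10, 5, 9, 1, 3, 0, -5, 11, 4, 14, 13, 12]
4<11: swap(8,9), lo=9 mid=10 ⇒ [6, 10, 5, 9, 1, 3, 0, -5, 4, 11, 14, 13, 12]
done. lo=9 hi=9; A=[6, 10, 5, 9, 1, 3, 0, -5, 4, 11, 14, 13, 12]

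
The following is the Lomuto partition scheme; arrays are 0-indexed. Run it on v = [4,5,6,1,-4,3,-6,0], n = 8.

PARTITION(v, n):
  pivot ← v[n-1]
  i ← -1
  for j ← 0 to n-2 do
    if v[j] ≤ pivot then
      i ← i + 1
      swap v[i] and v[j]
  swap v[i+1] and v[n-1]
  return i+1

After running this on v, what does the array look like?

[-4,-6,0,1,4,3,5,6]

pivot=0, i=-1
j=0: 4>0, skip
j=1: 5>0, skip
j=2: 6>0, skip
j=3: 1>0, skip
j=4: -4≤0, i=0, swap(0,4) ⇒ [-4,5,6,1,4,3,-6,0]
j=5: 3>0, skip
j=6: -6≤0, i=1, swap(1,6) ⇒ [-4,-6,6,1,4,3,5,0]
swap(2,7) ⇒ [-4,-6,0,1,4,3,5,6]; return 2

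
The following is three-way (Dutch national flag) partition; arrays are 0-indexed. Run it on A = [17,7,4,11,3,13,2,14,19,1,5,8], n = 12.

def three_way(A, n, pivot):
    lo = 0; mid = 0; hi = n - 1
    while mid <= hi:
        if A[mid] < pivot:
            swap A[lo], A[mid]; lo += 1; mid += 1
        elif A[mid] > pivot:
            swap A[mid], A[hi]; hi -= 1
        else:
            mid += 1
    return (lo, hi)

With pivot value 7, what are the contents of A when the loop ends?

[5,4,1,3,2,7,14,19,13,11,8,17]

lo=0 mid=0 hi=11
17>7: swap(0,11), hi=10 ⇒ [8,7,4,11,3,13,2,14,19,1,5,17]
8>7: swap(0,10), hi=9 ⇒ [5,7,4,11,3,13,2,14,19,1,8,17]
5<7: swap(0,0), lo=1 mid=1 ⇒ [5,7,4,11,3,13,2,14,19,1,8,17]
7=7: mid=2
4<7: swap(1,2), lo=2 mid=3 ⇒ [5,4,7,11,3,13,2,14,19,1,8,17]
11>7: swap(3,9), hi=8 ⇒ [5,4,7,1,3,13,2,14,19,11,8,17]
1<7: swap(2,3), lo=3 mid=4 ⇒ [5,4,1,7,3,13,2,14,19,11,8,17]
3<7: swap(3,4), lo=4 mid=5 ⇒ [5,4,1,3,7,13,2,14,19,11,8,17]
13>7: swap(5,8), hi=7 ⇒ [5,4,1,3,7,19,2,14,13,11,8,17]
19>7: swap(5,7), hi=6 ⇒ [5,4,1,3,7,14,2,19,13,11,8,17]
14>7: swap(5,6), hi=5 ⇒ [5,4,1,3,7,2,14,19,13,11,8,17]
2<7: swap(4,5), lo=5 mid=6 ⇒ [5,4,1,3,2,7,14,19,13,11,8,17]
done. lo=5 hi=5; A=[5,4,1,3,2,7,14,19,13,11,8,17]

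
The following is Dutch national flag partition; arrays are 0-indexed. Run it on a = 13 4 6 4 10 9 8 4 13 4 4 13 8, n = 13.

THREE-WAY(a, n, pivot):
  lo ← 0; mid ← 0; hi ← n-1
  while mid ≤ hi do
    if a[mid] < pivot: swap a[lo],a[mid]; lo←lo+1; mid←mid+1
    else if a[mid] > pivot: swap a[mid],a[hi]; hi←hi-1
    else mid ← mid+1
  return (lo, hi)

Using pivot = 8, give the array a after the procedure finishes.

lo=0 mid=0 hi=12
13>8: swap(0,12), hi=11 ⇒ 8 4 6 4 10 9 8 4 13 4 4 13 13
8=8: mid=1
4<8: swap(0,1), lo=1 mid=2 ⇒ 4 8 6 4 10 9 8 4 13 4 4 13 13
6<8: swap(1,2), lo=2 mid=3 ⇒ 4 6 8 4 10 9 8 4 13 4 4 13 13
4<8: swap(2,3), lo=3 mid=4 ⇒ 4 6 4 8 10 9 8 4 13 4 4 13 13
10>8: swap(4,11), hi=10 ⇒ 4 6 4 8 13 9 8 4 13 4 4 10 13
13>8: swap(4,10), hi=9 ⇒ 4 6 4 8 4 9 8 4 13 4 13 10 13
4<8: swap(3,4), lo=4 mid=5 ⇒ 4 6 4 4 8 9 8 4 13 4 13 10 13
9>8: swap(5,9), hi=8 ⇒ 4 6 4 4 8 4 8 4 13 9 13 10 13
4<8: swap(4,5), lo=5 mid=6 ⇒ 4 6 4 4 4 8 8 4 13 9 13 10 13
8=8: mid=7
4<8: swap(5,7), lo=6 mid=8 ⇒ 4 6 4 4 4 4 8 8 13 9 13 10 13
13>8: swap(8,8), hi=7 ⇒ 4 6 4 4 4 4 8 8 13 9 13 10 13
done. lo=6 hi=7; a=4 6 4 4 4 4 8 8 13 9 13 10 13

4 6 4 4 4 4 8 8 13 9 13 10 13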